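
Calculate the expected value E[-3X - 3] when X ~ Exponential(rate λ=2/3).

For X ~ Exponential(rate λ=2/3):
E[X] = \frac{3}{2}
E[-3X - 3] = -3 × E[X] - 3 = - \frac{15}{2}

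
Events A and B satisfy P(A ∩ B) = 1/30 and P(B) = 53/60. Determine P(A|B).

P(A|B) = P(A ∩ B) / P(B)
= (1/30) / (53/60)
= 2/53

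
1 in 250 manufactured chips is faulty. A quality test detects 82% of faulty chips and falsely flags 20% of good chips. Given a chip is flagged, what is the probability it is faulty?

Let D = the rare event, + = positive/flagged.
P(D) = 1/250
P(+|D) = 82/100 = 41/50
P(+|D') = 20/100 = 1/5
P(+) = P(+|D)P(D) + P(+|D')P(D')
     = \frac{41}{50} × \frac{1}{250} + \frac{1}{5} × \frac{249}{250}
     = \frac{2531}{12500}
P(D|+) = P(+|D)P(D)/P(+) = \frac{41}{2531}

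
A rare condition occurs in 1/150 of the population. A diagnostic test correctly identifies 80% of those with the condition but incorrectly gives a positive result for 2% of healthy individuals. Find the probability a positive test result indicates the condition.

Let D = the rare event, + = positive/flagged.
P(D) = 1/150
P(+|D) = 80/100 = 4/5
P(+|D') = 2/100 = 1/50
P(+) = P(+|D)P(D) + P(+|D')P(D')
     = \frac{4}{5} × \frac{1}{150} + \frac{1}{50} × \frac{149}{150}
     = \frac{63}{2500}
P(D|+) = P(+|D)P(D)/P(+) = \frac{40}{189}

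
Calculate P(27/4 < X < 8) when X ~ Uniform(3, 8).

P(27/4 < X < 8) = ∫_{27/4}^{8} f(x) dx
where f(x) = \frac{1}{5}
= \frac{1}{4}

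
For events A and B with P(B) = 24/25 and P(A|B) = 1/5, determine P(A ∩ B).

By definition, P(A|B) = P(A ∩ B) / P(B)
So P(A ∩ B) = P(A|B) × P(B)
= 1/5 × 24/25
= 24/125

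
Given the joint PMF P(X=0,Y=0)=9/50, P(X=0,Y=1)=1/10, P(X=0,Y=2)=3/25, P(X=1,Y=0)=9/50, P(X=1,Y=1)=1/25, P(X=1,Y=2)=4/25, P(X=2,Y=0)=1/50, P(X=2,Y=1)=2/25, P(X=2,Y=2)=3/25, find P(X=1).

P(X=1) = P(X=1,Y=0) + P(X=1,Y=1) + P(X=1,Y=2)
= 9/50 + 1/25 + 4/25
= 19/50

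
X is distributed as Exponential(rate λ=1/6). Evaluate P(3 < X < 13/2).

P(3 < X < 13/2) = ∫_{3}^{13/2} f(x) dx
where f(x) = \frac{e^{- \frac{x}{6}}}{6}
= - \frac{1}{e^{\frac{13}{12}}} + e^{- \frac{1}{2}}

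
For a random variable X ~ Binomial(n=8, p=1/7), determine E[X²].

Using the identity E[X²] = Var(X) + (E[X])²:
E[X] = \frac{8}{7}
Var(X) = \frac{48}{49}
E[X²] = \frac{48}{49} + (\frac{8}{7})²
= \frac{16}{7}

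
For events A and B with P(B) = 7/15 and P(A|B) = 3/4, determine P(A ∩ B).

By definition, P(A|B) = P(A ∩ B) / P(B)
So P(A ∩ B) = P(A|B) × P(B)
= 3/4 × 7/15
= 7/20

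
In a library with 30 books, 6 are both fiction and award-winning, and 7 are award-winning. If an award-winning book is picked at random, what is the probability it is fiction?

P(A ∩ B) = 6/30 = 1/5
P(B) = 7/30
P(A|B) = P(A ∩ B) / P(B) = (1/5) / (7/30) = 6/7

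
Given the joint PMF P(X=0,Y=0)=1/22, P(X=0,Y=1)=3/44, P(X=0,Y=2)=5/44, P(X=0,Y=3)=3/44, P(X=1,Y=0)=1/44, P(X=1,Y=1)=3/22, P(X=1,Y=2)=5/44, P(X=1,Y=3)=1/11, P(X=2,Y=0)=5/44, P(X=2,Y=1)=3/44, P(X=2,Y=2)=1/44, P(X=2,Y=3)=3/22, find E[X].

First find marginal of X:
P(X=0) = 13/44
P(X=1) = 4/11
P(X=2) = 15/44
E[X] = 0 × 13/44 + 1 × 4/11 + 2 × 15/44 = 23/22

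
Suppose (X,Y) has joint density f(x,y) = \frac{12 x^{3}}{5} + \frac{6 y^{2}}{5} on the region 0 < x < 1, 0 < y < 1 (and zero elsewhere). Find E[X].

E[X] = ∫_0^1 ∫_0^1 x × f(x,y) dy dx
= ∫_0^1 ∫_0^1 x × (\frac{12 x^{3}}{5} + \frac{6 y^{2}}{5}) dy dx
= \frac{17}{25}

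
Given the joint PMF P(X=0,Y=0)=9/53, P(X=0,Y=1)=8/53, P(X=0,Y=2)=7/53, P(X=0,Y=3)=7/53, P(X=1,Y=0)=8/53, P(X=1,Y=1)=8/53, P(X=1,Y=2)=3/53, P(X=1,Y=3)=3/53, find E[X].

First find marginal of X:
P(X=0) = 31/53
P(X=1) = 22/53
E[X] = 0 × 31/53 + 1 × 22/53 = 22/53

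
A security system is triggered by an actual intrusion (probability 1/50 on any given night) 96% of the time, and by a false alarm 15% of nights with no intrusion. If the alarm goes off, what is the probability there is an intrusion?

Let D = the rare event, + = positive/flagged.
P(D) = 1/50
P(+|D) = 96/100 = 24/25
P(+|D') = 15/100 = 3/20
P(+) = P(+|D)P(D) + P(+|D')P(D')
     = \frac{24}{25} × \frac{1}{50} + \frac{3}{20} × \frac{49}{50}
     = \frac{831}{5000}
P(D|+) = P(+|D)P(D)/P(+) = \frac{32}{277}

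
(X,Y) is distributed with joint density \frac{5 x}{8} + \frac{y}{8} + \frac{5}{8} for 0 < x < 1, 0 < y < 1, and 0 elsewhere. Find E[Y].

E[Y] = ∫_0^1 ∫_0^1 y × f(x,y) dx dy
= \frac{49}{96}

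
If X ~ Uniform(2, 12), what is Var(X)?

For X ~ Uniform(2, 12):
Var(X) = \frac{25}{3}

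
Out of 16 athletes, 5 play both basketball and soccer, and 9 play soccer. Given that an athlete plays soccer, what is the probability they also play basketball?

P(A ∩ B) = 5/16
P(B) = 9/16
P(A|B) = P(A ∩ B) / P(B) = (5/16) / (9/16) = 5/9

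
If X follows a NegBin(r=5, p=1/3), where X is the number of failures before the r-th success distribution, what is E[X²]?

Using the identity E[X²] = Var(X) + (E[X])²:
E[X] = 10
Var(X) = 30
E[X²] = 30 + (10)²
= 130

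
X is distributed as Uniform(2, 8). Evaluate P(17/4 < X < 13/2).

P(17/4 < X < 13/2) = ∫_{17/4}^{13/2} f(x) dx
where f(x) = \frac{1}{6}
= \frac{3}{8}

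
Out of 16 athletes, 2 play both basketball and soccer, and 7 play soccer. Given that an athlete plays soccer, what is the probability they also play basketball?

P(A ∩ B) = 2/16 = 1/8
P(B) = 7/16
P(A|B) = P(A ∩ B) / P(B) = (1/8) / (7/16) = 2/7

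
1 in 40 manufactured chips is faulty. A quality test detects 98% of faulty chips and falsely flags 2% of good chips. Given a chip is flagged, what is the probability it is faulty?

Let D = the rare event, + = positive/flagged.
P(D) = 1/40
P(+|D) = 98/100 = 49/50
P(+|D') = 2/100 = 1/50
P(+) = P(+|D)P(D) + P(+|D')P(D')
     = \frac{49}{50} × \frac{1}{40} + \frac{1}{50} × \frac{39}{40}
     = \frac{11}{250}
P(D|+) = P(+|D)P(D)/P(+) = \frac{49}{88}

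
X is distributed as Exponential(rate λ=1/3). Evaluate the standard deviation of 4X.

For X ~ Exponential(rate λ=1/3):
Var(X) = 9
SD(X) = √(Var(X)) = √(9) = 3
SD(4X) = |4| × SD(X) = 4 × 3 = 12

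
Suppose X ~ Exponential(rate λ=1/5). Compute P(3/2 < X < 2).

P(3/2 < X < 2) = ∫_{3/2}^{2} f(x) dx
where f(x) = \frac{e^{- \frac{x}{5}}}{5}
= - \frac{1}{e^{\frac{2}{5}}} + e^{- \frac{3}{10}}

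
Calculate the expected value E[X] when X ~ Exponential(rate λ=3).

For X ~ Exponential(rate λ=3), the expected value is:
E[X] = \frac{1}{3}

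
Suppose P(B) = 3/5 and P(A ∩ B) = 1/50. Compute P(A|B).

P(A|B) = P(A ∩ B) / P(B)
= (1/50) / (3/5)
= 1/30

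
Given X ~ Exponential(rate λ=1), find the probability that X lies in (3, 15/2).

P(3 < X < 15/2) = ∫_{3}^{15/2} f(x) dx
where f(x) = e^{- x}
= - \frac{1}{e^{\frac{15}{2}}} + e^{-3}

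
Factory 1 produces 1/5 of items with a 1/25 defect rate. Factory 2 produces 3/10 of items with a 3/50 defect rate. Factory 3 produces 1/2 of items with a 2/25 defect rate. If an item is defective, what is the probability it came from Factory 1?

Using Bayes' theorem:
P(F1) = 1/5, P(D|F1) = 1/25
P(F2) = 3/10, P(D|F2) = 3/50
P(F3) = 1/2, P(D|F3) = 2/25
P(D) = P(D|F1)P(F1) + P(D|F2)P(F2) + P(D|F3)P(F3)
     = \frac{33}{500}
P(F1|D) = P(D|F1)P(F1) / P(D)
= \frac{4}{33}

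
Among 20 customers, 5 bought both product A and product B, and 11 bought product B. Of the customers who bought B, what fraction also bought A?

P(A ∩ B) = 5/20 = 1/4
P(B) = 11/20
P(A|B) = P(A ∩ B) / P(B) = (1/4) / (11/20) = 5/11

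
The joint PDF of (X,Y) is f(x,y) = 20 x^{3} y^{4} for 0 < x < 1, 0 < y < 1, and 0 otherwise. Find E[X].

E[X] = ∫_0^1 ∫_0^1 x × f(x,y) dy dx
= ∫_0^1 ∫_0^1 x × (20 x^{3} y^{4}) dy dx
= \frac{4}{5}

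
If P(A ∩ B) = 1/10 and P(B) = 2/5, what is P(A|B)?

P(A|B) = P(A ∩ B) / P(B)
= (1/10) / (2/5)
= 1/4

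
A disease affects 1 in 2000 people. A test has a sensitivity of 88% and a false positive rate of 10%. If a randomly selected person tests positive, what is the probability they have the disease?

Let D = the rare event, + = positive/flagged.
P(D) = 1/2000
P(+|D) = 88/100 = 22/25
P(+|D') = 10/100 = 1/10
P(+) = P(+|D)P(D) + P(+|D')P(D')
     = \frac{22}{25} × \frac{1}{2000} + \frac{1}{10} × \frac{1999}{2000}
     = \frac{10039}{100000}
P(D|+) = P(+|D)P(D)/P(+) = \frac{44}{10039}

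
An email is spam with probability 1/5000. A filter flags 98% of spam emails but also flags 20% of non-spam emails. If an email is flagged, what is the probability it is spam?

Let D = the rare event, + = positive/flagged.
P(D) = 1/5000
P(+|D) = 98/100 = 49/50
P(+|D') = 20/100 = 1/5
P(+) = P(+|D)P(D) + P(+|D')P(D')
     = \frac{49}{50} × \frac{1}{5000} + \frac{1}{5} × \frac{4999}{5000}
     = \frac{50039}{250000}
P(D|+) = P(+|D)P(D)/P(+) = \frac{49}{50039}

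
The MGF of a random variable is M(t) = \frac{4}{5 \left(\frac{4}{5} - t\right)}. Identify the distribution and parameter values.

The MGF M(t) = \frac{4}{5 \left(\frac{4}{5} - t\right)} is the standard form for the Exponential distribution.
Comparing with the known MGF formula identifies: Exponential(rate λ=4/5)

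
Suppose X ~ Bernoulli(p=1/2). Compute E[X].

For X ~ Bernoulli(p=1/2), the expected value is:
E[X] = \frac{1}{2}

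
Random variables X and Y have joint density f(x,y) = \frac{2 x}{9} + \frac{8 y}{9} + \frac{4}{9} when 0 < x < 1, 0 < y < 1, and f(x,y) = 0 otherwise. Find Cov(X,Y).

E[XY] = ∫∫ xy × f(x,y) dx dy = \frac{8}{27}
E[X] = \frac{14}{27}
E[Y] = \frac{31}{54}
Cov(X,Y) = E[XY] - E[X]E[Y] = - \frac{1}{729}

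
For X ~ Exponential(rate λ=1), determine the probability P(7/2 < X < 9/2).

P(7/2 < X < 9/2) = ∫_{7/2}^{9/2} f(x) dx
where f(x) = e^{- x}
= - \frac{1 - e}{e^{\frac{9}{2}}}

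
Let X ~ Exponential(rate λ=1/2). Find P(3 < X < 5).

P(3 < X < 5) = ∫_{3}^{5} f(x) dx
where f(x) = \frac{e^{- \frac{x}{2}}}{2}
= - \frac{1 - e}{e^{\frac{5}{2}}}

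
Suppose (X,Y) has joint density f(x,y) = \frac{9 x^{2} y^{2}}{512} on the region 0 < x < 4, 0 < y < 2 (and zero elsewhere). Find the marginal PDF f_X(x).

f_X(x) = ∫_0^2 f(x,y) dy
= ∫_0^2 \frac{9 x^{2} y^{2}}{512} dy
= \frac{3 x^{2}}{64} for 0 < x < 4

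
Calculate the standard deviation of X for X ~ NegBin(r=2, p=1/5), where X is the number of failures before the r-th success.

For X ~ NegBin(r=2, p=1/5), where X is the number of failures before the r-th success:
Var(X) = 40
SD(X) = √(Var(X)) = √(40) = 2 \sqrt{10}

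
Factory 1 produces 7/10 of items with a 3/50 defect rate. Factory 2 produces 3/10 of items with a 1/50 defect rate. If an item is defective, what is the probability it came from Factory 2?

Using Bayes' theorem:
P(F1) = 7/10, P(D|F1) = 3/50
P(F2) = 3/10, P(D|F2) = 1/50
P(D) = P(D|F1)P(F1) + P(D|F2)P(F2)
     = \frac{6}{125}
P(F2|D) = P(D|F2)P(F2) / P(D)
= \frac{1}{8}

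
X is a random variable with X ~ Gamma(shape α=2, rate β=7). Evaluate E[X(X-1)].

E[X(X-1)] = E[X² - X] = E[X²] - E[X]
E[X] = \frac{2}{7}
E[X²] = Var(X) + (E[X])² = \frac{2}{49} + (\frac{2}{7})² = \frac{6}{49}
E[X(X-1)] = \frac{6}{49} - \frac{2}{7} = - \frac{8}{49}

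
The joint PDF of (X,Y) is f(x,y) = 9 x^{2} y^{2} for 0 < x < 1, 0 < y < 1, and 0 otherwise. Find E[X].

E[X] = ∫_0^1 ∫_0^1 x × f(x,y) dy dx
= ∫_0^1 ∫_0^1 x × (9 x^{2} y^{2}) dy dx
= \frac{3}{4}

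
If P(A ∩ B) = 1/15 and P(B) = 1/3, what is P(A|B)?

P(A|B) = P(A ∩ B) / P(B)
= (1/15) / (1/3)
= 1/5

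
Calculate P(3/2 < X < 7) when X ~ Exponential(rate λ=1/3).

P(3/2 < X < 7) = ∫_{3/2}^{7} f(x) dx
where f(x) = \frac{e^{- \frac{x}{3}}}{3}
= - \frac{1}{e^{\frac{7}{3}}} + e^{- \frac{1}{2}}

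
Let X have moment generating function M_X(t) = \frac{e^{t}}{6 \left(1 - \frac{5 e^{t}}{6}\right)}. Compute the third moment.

To find E[X^3], compute M^(3)(0):
M^(1)(t) = \frac{e^{t}}{6 \left(1 - \frac{5 e^{t}}{6}\right)} + \frac{5 e^{2 t}}{36 \left(1 - \frac{5 e^{t}}{6}\right)^{2}}
M^(2)(t) = \frac{e^{t}}{6 \left(1 - \frac{5 e^{t}}{6}\right)} + \frac{5 e^{2 t}}{12 \left(1 - \frac{5 e^{t}}{6}\right)^{2}} + \frac{25 e^{3 t}}{108 \left(1 - \frac{5 e^{t}}{6}\right)^{3}}
M^(3)(t) = \frac{e^{t}}{6 \left(1 - \frac{5 e^{t}}{6}\right)} + \frac{35 e^{2 t}}{36 \left(1 - \frac{5 e^{t}}{6}\right)^{2}} + \frac{25 e^{3 t}}{18 \left(1 - \frac{5 e^{t}}{6}\right)^{3}} + \frac{125 e^{4 t}}{216 \left(1 - \frac{5 e^{t}}{6}\right)^{4}}
M^(3)(0) = 1086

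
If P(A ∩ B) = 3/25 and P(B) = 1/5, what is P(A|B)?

P(A|B) = P(A ∩ B) / P(B)
= (3/25) / (1/5)
= 3/5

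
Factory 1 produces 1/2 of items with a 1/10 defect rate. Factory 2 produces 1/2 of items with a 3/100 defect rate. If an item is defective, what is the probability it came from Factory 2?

Using Bayes' theorem:
P(F1) = 1/2, P(D|F1) = 1/10
P(F2) = 1/2, P(D|F2) = 3/100
P(D) = P(D|F1)P(F1) + P(D|F2)P(F2)
     = \frac{13}{200}
P(F2|D) = P(D|F2)P(F2) / P(D)
= \frac{3}{13}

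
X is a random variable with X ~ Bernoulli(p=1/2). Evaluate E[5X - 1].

For X ~ Bernoulli(p=1/2):
E[X] = \frac{1}{2}
E[5X - 1] = 5 × E[X] - 1 = \frac{3}{2}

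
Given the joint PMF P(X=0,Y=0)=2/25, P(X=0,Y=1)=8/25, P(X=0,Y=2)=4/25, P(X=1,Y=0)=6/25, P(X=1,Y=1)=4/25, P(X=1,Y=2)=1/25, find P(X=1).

P(X=1) = P(X=1,Y=0) + P(X=1,Y=1) + P(X=1,Y=2)
= 6/25 + 4/25 + 1/25
= 11/25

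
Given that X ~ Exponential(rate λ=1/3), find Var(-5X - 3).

For X ~ Exponential(rate λ=1/3):
Var(X) = 9
Var(-5X - 3) = (-5)² × Var(X) = 25 × 9 = 225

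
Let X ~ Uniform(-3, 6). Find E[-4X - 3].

For X ~ Uniform(-3, 6):
E[X] = \frac{3}{2}
E[-4X - 3] = -4 × E[X] - 3 = -9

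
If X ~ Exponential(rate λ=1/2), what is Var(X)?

For X ~ Exponential(rate λ=1/2):
Var(X) = 4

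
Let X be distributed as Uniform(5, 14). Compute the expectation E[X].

For X ~ Uniform(5, 14), the expected value is:
E[X] = \frac{19}{2}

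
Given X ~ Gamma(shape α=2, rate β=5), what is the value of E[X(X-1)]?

E[X(X-1)] = E[X² - X] = E[X²] - E[X]
E[X] = \frac{2}{5}
E[X²] = Var(X) + (E[X])² = \frac{2}{25} + (\frac{2}{5})² = \frac{6}{25}
E[X(X-1)] = \frac{6}{25} - \frac{2}{5} = - \frac{4}{25}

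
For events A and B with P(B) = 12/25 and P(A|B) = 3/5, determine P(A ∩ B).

By definition, P(A|B) = P(A ∩ B) / P(B)
So P(A ∩ B) = P(A|B) × P(B)
= 3/5 × 12/25
= 36/125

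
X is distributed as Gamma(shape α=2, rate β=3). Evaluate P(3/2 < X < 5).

P(3/2 < X < 5) = ∫_{3/2}^{5} f(x) dx
where f(x) = 9 x e^{- 3 x}
= - \frac{16}{e^{15}} + \frac{11}{2 e^{\frac{9}{2}}}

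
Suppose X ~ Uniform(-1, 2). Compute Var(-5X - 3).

For X ~ Uniform(-1, 2):
Var(X) = \frac{3}{4}
Var(-5X - 3) = (-5)² × Var(X) = 25 × \frac{3}{4} = \frac{75}{4}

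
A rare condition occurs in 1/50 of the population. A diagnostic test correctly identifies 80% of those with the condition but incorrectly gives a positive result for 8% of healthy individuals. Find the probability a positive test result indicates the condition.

Let D = the rare event, + = positive/flagged.
P(D) = 1/50
P(+|D) = 80/100 = 4/5
P(+|D') = 8/100 = 2/25
P(+) = P(+|D)P(D) + P(+|D')P(D')
     = \frac{4}{5} × \frac{1}{50} + \frac{2}{25} × \frac{49}{50}
     = \frac{59}{625}
P(D|+) = P(+|D)P(D)/P(+) = \frac{10}{59}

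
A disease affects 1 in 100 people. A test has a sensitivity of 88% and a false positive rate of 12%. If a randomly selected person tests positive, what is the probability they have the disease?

Let D = the rare event, + = positive/flagged.
P(D) = 1/100
P(+|D) = 88/100 = 22/25
P(+|D') = 12/100 = 3/25
P(+) = P(+|D)P(D) + P(+|D')P(D')
     = \frac{22}{25} × \frac{1}{100} + \frac{3}{25} × \frac{99}{100}
     = \frac{319}{2500}
P(D|+) = P(+|D)P(D)/P(+) = \frac{2}{29}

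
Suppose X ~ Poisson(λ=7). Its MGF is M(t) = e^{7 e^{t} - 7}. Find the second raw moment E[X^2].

To find E[X^2], compute M^(2)(0):
M^(1)(t) = 7 e^{t} e^{7 e^{t} - 7}
M^(2)(t) = 49 e^{2 t} e^{7 e^{t} - 7} + 7 e^{t} e^{7 e^{t} - 7}
M^(2)(0) = 56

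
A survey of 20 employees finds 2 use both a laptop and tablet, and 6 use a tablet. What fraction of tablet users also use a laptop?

P(A ∩ B) = 2/20 = 1/10
P(B) = 6/20 = 3/10
P(A|B) = P(A ∩ B) / P(B) = (1/10) / (3/10) = 1/3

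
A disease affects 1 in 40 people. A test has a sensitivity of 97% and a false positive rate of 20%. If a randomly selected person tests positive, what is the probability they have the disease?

Let D = the rare event, + = positive/flagged.
P(D) = 1/40
P(+|D) = 97/100
P(+|D') = 20/100 = 1/5
P(+) = P(+|D)P(D) + P(+|D')P(D')
     = \frac{97}{100} × \frac{1}{40} + \frac{1}{5} × \frac{39}{40}
     = \frac{877}{4000}
P(D|+) = P(+|D)P(D)/P(+) = \frac{97}{877}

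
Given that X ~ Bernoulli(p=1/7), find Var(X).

For X ~ Bernoulli(p=1/7):
Var(X) = \frac{6}{49}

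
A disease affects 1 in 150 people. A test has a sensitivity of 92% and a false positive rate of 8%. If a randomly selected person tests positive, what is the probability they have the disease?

Let D = the rare event, + = positive/flagged.
P(D) = 1/150
P(+|D) = 92/100 = 23/25
P(+|D') = 8/100 = 2/25
P(+) = P(+|D)P(D) + P(+|D')P(D')
     = \frac{23}{25} × \frac{1}{150} + \frac{2}{25} × \frac{149}{150}
     = \frac{107}{1250}
P(D|+) = P(+|D)P(D)/P(+) = \frac{23}{321}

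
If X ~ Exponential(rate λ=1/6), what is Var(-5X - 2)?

For X ~ Exponential(rate λ=1/6):
Var(X) = 36
Var(-5X - 2) = (-5)² × Var(X) = 25 × 36 = 900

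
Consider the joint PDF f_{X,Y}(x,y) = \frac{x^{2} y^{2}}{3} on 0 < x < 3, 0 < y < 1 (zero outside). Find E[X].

f_X(x) = ∫_0^1 \frac{x^{2} y^{2}}{3} dy = \frac{x^{2}}{9}
E[X] = ∫_0^3 x × (\frac{x^{2}}{9}) dx = \frac{9}{4}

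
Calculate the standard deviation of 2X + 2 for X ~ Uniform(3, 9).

For X ~ Uniform(3, 9):
Var(X) = 3
SD(X) = √(Var(X)) = √(3) = \sqrt{3}
SD(2X + 2) = |2| × SD(X) = 2 × \sqrt{3} = 2 \sqrt{3}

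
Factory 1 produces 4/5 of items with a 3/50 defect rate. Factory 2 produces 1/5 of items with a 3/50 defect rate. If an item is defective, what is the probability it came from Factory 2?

Using Bayes' theorem:
P(F1) = 4/5, P(D|F1) = 3/50
P(F2) = 1/5, P(D|F2) = 3/50
P(D) = P(D|F1)P(F1) + P(D|F2)P(F2)
     = \frac{3}{50}
P(F2|D) = P(D|F2)P(F2) / P(D)
= \frac{1}{5}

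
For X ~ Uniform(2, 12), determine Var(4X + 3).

For X ~ Uniform(2, 12):
Var(X) = \frac{25}{3}
Var(4X + 3) = (4)² × Var(X) = 16 × \frac{25}{3} = \frac{400}{3}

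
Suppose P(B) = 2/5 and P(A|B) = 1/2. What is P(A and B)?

By definition, P(A|B) = P(A ∩ B) / P(B)
So P(A ∩ B) = P(A|B) × P(B)
= 1/2 × 2/5
= 1/5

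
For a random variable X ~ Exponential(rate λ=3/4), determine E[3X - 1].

For X ~ Exponential(rate λ=3/4):
E[X] = \frac{4}{3}
E[3X - 1] = 3 × E[X] - 1 = 3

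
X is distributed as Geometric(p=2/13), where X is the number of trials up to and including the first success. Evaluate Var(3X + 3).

For X ~ Geometric(p=2/13), where X is the number of trials up to and including the first success:
Var(X) = \frac{143}{4}
Var(3X + 3) = (3)² × Var(X) = 9 × \frac{143}{4} = \frac{1287}{4}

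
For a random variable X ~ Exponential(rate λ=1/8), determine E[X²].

Using the identity E[X²] = Var(X) + (E[X])²:
E[X] = 8
Var(X) = 64
E[X²] = 64 + (8)²
= 128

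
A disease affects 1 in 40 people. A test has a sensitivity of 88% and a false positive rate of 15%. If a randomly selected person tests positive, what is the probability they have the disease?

Let D = the rare event, + = positive/flagged.
P(D) = 1/40
P(+|D) = 88/100 = 22/25
P(+|D') = 15/100 = 3/20
P(+) = P(+|D)P(D) + P(+|D')P(D')
     = \frac{22}{25} × \frac{1}{40} + \frac{3}{20} × \frac{39}{40}
     = \frac{673}{4000}
P(D|+) = P(+|D)P(D)/P(+) = \frac{88}{673}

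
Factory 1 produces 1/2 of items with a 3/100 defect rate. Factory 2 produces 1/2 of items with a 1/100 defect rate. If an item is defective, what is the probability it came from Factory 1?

Using Bayes' theorem:
P(F1) = 1/2, P(D|F1) = 3/100
P(F2) = 1/2, P(D|F2) = 1/100
P(D) = P(D|F1)P(F1) + P(D|F2)P(F2)
     = \frac{1}{50}
P(F1|D) = P(D|F1)P(F1) / P(D)
= \frac{3}{4}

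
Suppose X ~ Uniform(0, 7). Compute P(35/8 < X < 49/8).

P(35/8 < X < 49/8) = ∫_{35/8}^{49/8} f(x) dx
where f(x) = \frac{1}{7}
= \frac{1}{4}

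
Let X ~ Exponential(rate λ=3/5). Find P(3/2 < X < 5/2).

P(3/2 < X < 5/2) = ∫_{3/2}^{5/2} f(x) dx
where f(x) = \frac{3 e^{- \frac{3 x}{5}}}{5}
= - \frac{1}{e^{\frac{3}{2}}} + e^{- \frac{9}{10}}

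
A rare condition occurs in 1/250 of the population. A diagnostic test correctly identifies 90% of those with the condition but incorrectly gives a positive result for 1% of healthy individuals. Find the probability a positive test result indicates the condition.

Let D = the rare event, + = positive/flagged.
P(D) = 1/250
P(+|D) = 90/100 = 9/10
P(+|D') = 1/100
P(+) = P(+|D)P(D) + P(+|D')P(D')
     = \frac{9}{10} × \frac{1}{250} + \frac{1}{100} × \frac{249}{250}
     = \frac{339}{25000}
P(D|+) = P(+|D)P(D)/P(+) = \frac{30}{113}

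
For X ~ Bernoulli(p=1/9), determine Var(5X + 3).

For X ~ Bernoulli(p=1/9):
Var(X) = \frac{8}{81}
Var(5X + 3) = (5)² × Var(X) = 25 × \frac{8}{81} = \frac{200}{81}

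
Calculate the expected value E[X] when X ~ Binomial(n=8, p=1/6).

For X ~ Binomial(n=8, p=1/6), the expected value is:
E[X] = \frac{4}{3}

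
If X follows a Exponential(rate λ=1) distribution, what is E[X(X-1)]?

E[X(X-1)] = E[X² - X] = E[X²] - E[X]
E[X] = 1
E[X²] = Var(X) + (E[X])² = 1 + (1)² = 2
E[X(X-1)] = 2 - 1 = 1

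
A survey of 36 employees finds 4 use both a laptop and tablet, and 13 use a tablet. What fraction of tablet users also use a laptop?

P(A ∩ B) = 4/36 = 1/9
P(B) = 13/36
P(A|B) = P(A ∩ B) / P(B) = (1/9) / (13/36) = 4/13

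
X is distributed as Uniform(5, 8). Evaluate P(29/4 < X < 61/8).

P(29/4 < X < 61/8) = ∫_{29/4}^{61/8} f(x) dx
where f(x) = \frac{1}{3}
= \frac{1}{8}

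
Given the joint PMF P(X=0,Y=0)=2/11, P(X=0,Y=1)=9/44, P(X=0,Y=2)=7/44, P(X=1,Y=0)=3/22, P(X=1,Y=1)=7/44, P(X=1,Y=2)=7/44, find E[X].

First find marginal of X:
P(X=0) = 6/11
P(X=1) = 5/11
E[X] = 0 × 6/11 + 1 × 5/11 = 5/11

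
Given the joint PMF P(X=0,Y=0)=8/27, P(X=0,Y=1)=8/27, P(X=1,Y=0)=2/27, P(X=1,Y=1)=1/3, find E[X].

First find marginal of X:
P(X=0) = 16/27
P(X=1) = 11/27
E[X] = 0 × 16/27 + 1 × 11/27 = 11/27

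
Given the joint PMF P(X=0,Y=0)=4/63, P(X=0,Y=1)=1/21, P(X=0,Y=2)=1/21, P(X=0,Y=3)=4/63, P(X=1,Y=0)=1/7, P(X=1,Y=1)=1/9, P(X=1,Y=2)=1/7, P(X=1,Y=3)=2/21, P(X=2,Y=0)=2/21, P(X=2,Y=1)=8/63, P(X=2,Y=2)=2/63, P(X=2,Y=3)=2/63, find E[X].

First find marginal of X:
P(X=0) = 2/9
P(X=1) = 31/63
P(X=2) = 2/7
E[X] = 0 × 2/9 + 1 × 31/63 + 2 × 2/7 = 67/63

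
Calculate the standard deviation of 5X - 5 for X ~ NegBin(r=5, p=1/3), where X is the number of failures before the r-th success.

For X ~ NegBin(r=5, p=1/3), where X is the number of failures before the r-th success:
Var(X) = 30
SD(X) = √(Var(X)) = √(30) = \sqrt{30}
SD(5X - 5) = |5| × SD(X) = 5 × \sqrt{30} = 5 \sqrt{30}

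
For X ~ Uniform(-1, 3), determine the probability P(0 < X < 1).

P(0 < X < 1) = ∫_{0}^{1} f(x) dx
where f(x) = \frac{1}{4}
= \frac{1}{4}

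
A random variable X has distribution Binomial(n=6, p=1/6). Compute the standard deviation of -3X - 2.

For X ~ Binomial(n=6, p=1/6):
Var(X) = \frac{5}{6}
SD(X) = √(Var(X)) = √(\frac{5}{6}) = \frac{\sqrt{30}}{6}
SD(-3X - 2) = |-3| × SD(X) = 3 × \frac{\sqrt{30}}{6} = \frac{\sqrt{30}}{2}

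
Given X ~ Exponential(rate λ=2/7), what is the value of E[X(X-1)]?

E[X(X-1)] = E[X² - X] = E[X²] - E[X]
E[X] = \frac{7}{2}
E[X²] = Var(X) + (E[X])² = \frac{49}{4} + (\frac{7}{2})² = \frac{49}{2}
E[X(X-1)] = \frac{49}{2} - \frac{7}{2} = 21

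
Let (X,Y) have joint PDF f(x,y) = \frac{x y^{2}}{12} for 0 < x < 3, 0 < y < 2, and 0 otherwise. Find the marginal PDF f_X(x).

f_X(x) = ∫_0^2 f(x,y) dy
= ∫_0^2 \frac{x y^{2}}{12} dy
= \frac{2 x}{9} for 0 < x < 3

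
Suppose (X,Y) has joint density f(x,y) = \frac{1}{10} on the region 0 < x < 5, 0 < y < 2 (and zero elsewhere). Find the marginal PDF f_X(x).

f_X(x) = ∫_0^2 f(x,y) dy
= ∫_0^2 \frac{1}{10} dy
= \frac{1}{5} for 0 < x < 5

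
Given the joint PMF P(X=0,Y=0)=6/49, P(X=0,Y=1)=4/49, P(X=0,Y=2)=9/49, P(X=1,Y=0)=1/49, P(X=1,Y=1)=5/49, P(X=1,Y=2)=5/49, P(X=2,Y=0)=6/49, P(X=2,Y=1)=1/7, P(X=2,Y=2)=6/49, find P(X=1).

P(X=1) = P(X=1,Y=0) + P(X=1,Y=1) + P(X=1,Y=2)
= 1/49 + 5/49 + 5/49
= 11/49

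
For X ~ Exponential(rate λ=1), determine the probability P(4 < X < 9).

P(4 < X < 9) = ∫_{4}^{9} f(x) dx
where f(x) = e^{- x}
= - \frac{1 - e^{5}}{e^{9}}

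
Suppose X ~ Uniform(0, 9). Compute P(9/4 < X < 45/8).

P(9/4 < X < 45/8) = ∫_{9/4}^{45/8} f(x) dx
where f(x) = \frac{1}{9}
= \frac{3}{8}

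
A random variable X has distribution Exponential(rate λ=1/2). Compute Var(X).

For X ~ Exponential(rate λ=1/2):
Var(X) = 4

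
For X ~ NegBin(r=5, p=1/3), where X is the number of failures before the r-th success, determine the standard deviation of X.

For X ~ NegBin(r=5, p=1/3), where X is the number of failures before the r-th success:
Var(X) = 30
SD(X) = √(Var(X)) = √(30) = \sqrt{30}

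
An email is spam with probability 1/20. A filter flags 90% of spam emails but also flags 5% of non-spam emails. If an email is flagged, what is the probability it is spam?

Let D = the rare event, + = positive/flagged.
P(D) = 1/20
P(+|D) = 90/100 = 9/10
P(+|D') = 5/100 = 1/20
P(+) = P(+|D)P(D) + P(+|D')P(D')
     = \frac{9}{10} × \frac{1}{20} + \frac{1}{20} × \frac{19}{20}
     = \frac{37}{400}
P(D|+) = P(+|D)P(D)/P(+) = \frac{18}{37}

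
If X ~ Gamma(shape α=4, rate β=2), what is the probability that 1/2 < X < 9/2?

P(1/2 < X < 9/2) = ∫_{1/2}^{9/2} f(x) dx
where f(x) = \frac{8 x^{3} e^{- 2 x}}{3}
= \frac{4 \left(-129 + 2 e^{8}\right)}{3 e^{9}}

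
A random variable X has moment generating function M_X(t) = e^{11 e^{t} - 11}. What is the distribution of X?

The MGF M(t) = e^{11 e^{t} - 11} is the standard form for the Poisson distribution.
Comparing with the known MGF formula identifies: Poisson(λ=11)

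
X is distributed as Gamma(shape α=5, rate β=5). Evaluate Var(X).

For X ~ Gamma(shape α=5, rate β=5):
Var(X) = \frac{1}{5}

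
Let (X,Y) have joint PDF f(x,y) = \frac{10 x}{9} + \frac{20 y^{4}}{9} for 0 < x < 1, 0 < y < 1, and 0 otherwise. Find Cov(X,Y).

E[XY] = ∫∫ xy × f(x,y) dx dy = \frac{10}{27}
E[X] = \frac{16}{27}
E[Y] = \frac{35}{54}
Cov(X,Y) = E[XY] - E[X]E[Y] = - \frac{10}{729}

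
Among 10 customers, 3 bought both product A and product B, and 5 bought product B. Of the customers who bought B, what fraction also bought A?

P(A ∩ B) = 3/10
P(B) = 5/10 = 1/2
P(A|B) = P(A ∩ B) / P(B) = (3/10) / (1/2) = 3/5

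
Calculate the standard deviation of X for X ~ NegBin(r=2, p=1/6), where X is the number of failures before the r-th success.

For X ~ NegBin(r=2, p=1/6), where X is the number of failures before the r-th success:
Var(X) = 60
SD(X) = √(Var(X)) = √(60) = 2 \sqrt{15}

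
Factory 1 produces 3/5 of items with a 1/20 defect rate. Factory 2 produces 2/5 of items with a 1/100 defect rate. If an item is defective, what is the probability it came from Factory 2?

Using Bayes' theorem:
P(F1) = 3/5, P(D|F1) = 1/20
P(F2) = 2/5, P(D|F2) = 1/100
P(D) = P(D|F1)P(F1) + P(D|F2)P(F2)
     = \frac{17}{500}
P(F2|D) = P(D|F2)P(F2) / P(D)
= \frac{2}{17}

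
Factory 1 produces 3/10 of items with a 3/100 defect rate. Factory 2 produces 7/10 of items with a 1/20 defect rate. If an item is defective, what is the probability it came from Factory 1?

Using Bayes' theorem:
P(F1) = 3/10, P(D|F1) = 3/100
P(F2) = 7/10, P(D|F2) = 1/20
P(D) = P(D|F1)P(F1) + P(D|F2)P(F2)
     = \frac{11}{250}
P(F1|D) = P(D|F1)P(F1) / P(D)
= \frac{9}{44}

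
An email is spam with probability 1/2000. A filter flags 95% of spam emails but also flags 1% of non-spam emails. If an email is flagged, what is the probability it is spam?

Let D = the rare event, + = positive/flagged.
P(D) = 1/2000
P(+|D) = 95/100 = 19/20
P(+|D') = 1/100
P(+) = P(+|D)P(D) + P(+|D')P(D')
     = \frac{19}{20} × \frac{1}{2000} + \frac{1}{100} × \frac{1999}{2000}
     = \frac{1047}{100000}
P(D|+) = P(+|D)P(D)/P(+) = \frac{95}{2094}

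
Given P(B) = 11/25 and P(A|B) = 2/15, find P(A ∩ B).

By definition, P(A|B) = P(A ∩ B) / P(B)
So P(A ∩ B) = P(A|B) × P(B)
= 2/15 × 11/25
= 22/375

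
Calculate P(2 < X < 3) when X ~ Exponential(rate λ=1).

P(2 < X < 3) = ∫_{2}^{3} f(x) dx
where f(x) = e^{- x}
= - \frac{1 - e}{e^{3}}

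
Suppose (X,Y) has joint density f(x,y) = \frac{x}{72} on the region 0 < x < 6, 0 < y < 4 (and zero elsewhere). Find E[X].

f_X(x) = ∫_0^4 \frac{x}{72} dy = \frac{x}{18}
E[X] = ∫_0^6 x × (\frac{x}{18}) dx = 4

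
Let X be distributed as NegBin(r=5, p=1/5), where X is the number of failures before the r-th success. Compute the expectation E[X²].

Using the identity E[X²] = Var(X) + (E[X])²:
E[X] = 20
Var(X) = 100
E[X²] = 100 + (20)²
= 500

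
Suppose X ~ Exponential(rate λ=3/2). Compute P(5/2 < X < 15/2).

P(5/2 < X < 15/2) = ∫_{5/2}^{15/2} f(x) dx
where f(x) = \frac{3 e^{- \frac{3 x}{2}}}{2}
= - \frac{1 - e^{\frac{15}{2}}}{e^{\frac{45}{4}}}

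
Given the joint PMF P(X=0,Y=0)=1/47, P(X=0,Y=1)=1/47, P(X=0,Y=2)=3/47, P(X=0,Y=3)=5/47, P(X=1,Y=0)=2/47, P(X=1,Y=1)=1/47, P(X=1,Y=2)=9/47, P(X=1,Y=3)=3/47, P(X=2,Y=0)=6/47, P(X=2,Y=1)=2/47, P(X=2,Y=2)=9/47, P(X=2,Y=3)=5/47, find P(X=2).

P(X=2) = P(X=2,Y=0) + P(X=2,Y=1) + P(X=2,Y=2) + P(X=2,Y=3)
= 6/47 + 2/47 + 9/47 + 5/47
= 22/47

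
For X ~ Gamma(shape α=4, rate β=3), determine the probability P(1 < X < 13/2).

P(1 < X < 13/2) = ∫_{1}^{13/2} f(x) dx
where f(x) = \frac{27 x^{3} e^{- 3 x}}{2}
= - \frac{23143}{16 e^{\frac{39}{2}}} + \frac{13}{e^{3}}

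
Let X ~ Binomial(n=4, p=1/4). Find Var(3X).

For X ~ Binomial(n=4, p=1/4):
Var(X) = \frac{3}{4}
Var(3X) = (3)² × Var(X) = 9 × \frac{3}{4} = \frac{27}{4}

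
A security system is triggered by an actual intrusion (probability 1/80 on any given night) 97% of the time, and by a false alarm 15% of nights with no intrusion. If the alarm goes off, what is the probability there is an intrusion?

Let D = the rare event, + = positive/flagged.
P(D) = 1/80
P(+|D) = 97/100
P(+|D') = 15/100 = 3/20
P(+) = P(+|D)P(D) + P(+|D')P(D')
     = \frac{97}{100} × \frac{1}{80} + \frac{3}{20} × \frac{79}{80}
     = \frac{641}{4000}
P(D|+) = P(+|D)P(D)/P(+) = \frac{97}{1282}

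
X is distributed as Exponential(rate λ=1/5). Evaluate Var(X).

For X ~ Exponential(rate λ=1/5):
Var(X) = 25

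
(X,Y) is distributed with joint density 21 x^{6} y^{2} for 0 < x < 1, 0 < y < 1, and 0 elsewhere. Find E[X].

E[X] = ∫_0^1 ∫_0^1 x × f(x,y) dy dx
= ∫_0^1 ∫_0^1 x × (21 x^{6} y^{2}) dy dx
= \frac{7}{8}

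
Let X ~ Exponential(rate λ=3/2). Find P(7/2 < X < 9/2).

P(7/2 < X < 9/2) = ∫_{7/2}^{9/2} f(x) dx
where f(x) = \frac{3 e^{- \frac{3 x}{2}}}{2}
= - \frac{1 - e^{\frac{3}{2}}}{e^{\frac{27}{4}}}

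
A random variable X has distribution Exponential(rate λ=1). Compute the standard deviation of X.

For X ~ Exponential(rate λ=1):
Var(X) = 1
SD(X) = √(Var(X)) = √(1) = 1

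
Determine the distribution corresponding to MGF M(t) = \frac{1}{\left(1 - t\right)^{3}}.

The MGF M(t) = \frac{1}{\left(1 - t\right)^{3}} is the standard form for the Gamma distribution.
Comparing with the known MGF formula identifies: Gamma(shape α=3, rate β=1)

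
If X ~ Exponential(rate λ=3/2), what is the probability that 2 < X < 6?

P(2 < X < 6) = ∫_{2}^{6} f(x) dx
where f(x) = \frac{3 e^{- \frac{3 x}{2}}}{2}
= - \frac{1 - e^{6}}{e^{9}}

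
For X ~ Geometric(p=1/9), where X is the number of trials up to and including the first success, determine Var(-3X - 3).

For X ~ Geometric(p=1/9), where X is the number of trials up to and including the first success:
Var(X) = 72
Var(-3X - 3) = (-3)² × Var(X) = 9 × 72 = 648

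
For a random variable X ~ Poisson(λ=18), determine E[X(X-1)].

E[X(X-1)] = E[X² - X] = E[X²] - E[X]
E[X] = 18
E[X²] = Var(X) + (E[X])² = 18 + (18)² = 342
E[X(X-1)] = 342 - 18 = 324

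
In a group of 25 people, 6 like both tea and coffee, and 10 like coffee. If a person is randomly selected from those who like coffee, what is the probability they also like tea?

P(A ∩ B) = 6/25
P(B) = 10/25 = 2/5
P(A|B) = P(A ∩ B) / P(B) = (6/25) / (2/5) = 3/5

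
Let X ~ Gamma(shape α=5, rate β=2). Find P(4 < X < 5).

P(4 < X < 5) = ∫_{4}^{5} f(x) dx
where f(x) = \frac{4 x^{4} e^{- 2 x}}{3}
= \frac{-1933 + 891 e^{2}}{3 e^{10}}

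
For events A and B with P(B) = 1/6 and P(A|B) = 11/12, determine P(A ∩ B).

By definition, P(A|B) = P(A ∩ B) / P(B)
So P(A ∩ B) = P(A|B) × P(B)
= 11/12 × 1/6
= 11/72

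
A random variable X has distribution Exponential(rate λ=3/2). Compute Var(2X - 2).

For X ~ Exponential(rate λ=3/2):
Var(X) = \frac{4}{9}
Var(2X - 2) = (2)² × Var(X) = 4 × \frac{4}{9} = \frac{16}{9}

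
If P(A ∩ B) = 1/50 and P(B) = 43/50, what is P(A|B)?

P(A|B) = P(A ∩ B) / P(B)
= (1/50) / (43/50)
= 1/43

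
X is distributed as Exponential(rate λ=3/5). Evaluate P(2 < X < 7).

P(2 < X < 7) = ∫_{2}^{7} f(x) dx
where f(x) = \frac{3 e^{- \frac{3 x}{5}}}{5}
= - \frac{1 - e^{3}}{e^{\frac{21}{5}}}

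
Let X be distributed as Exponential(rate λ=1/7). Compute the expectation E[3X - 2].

For X ~ Exponential(rate λ=1/7):
E[X] = 7
E[3X - 2] = 3 × E[X] - 2 = 19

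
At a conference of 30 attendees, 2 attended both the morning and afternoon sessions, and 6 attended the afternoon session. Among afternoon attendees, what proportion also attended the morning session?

P(A ∩ B) = 2/30 = 1/15
P(B) = 6/30 = 1/5
P(A|B) = P(A ∩ B) / P(B) = (1/15) / (1/5) = 1/3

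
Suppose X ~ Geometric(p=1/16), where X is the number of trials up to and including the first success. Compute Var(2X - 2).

For X ~ Geometric(p=1/16), where X is the number of trials up to and including the first success:
Var(X) = 240
Var(2X - 2) = (2)² × Var(X) = 4 × 240 = 960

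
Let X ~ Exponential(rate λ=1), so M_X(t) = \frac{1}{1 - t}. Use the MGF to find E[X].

To find E[X], compute M^(1)(0):
M^(1)(t) = \frac{1}{\left(1 - t\right)^{2}}
M^(1)(0) = 1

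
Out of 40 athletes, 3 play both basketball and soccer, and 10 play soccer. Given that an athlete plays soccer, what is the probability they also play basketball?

P(A ∩ B) = 3/40
P(B) = 10/40 = 1/4
P(A|B) = P(A ∩ B) / P(B) = (3/40) / (1/4) = 3/10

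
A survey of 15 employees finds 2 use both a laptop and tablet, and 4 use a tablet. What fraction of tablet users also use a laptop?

P(A ∩ B) = 2/15
P(B) = 4/15
P(A|B) = P(A ∩ B) / P(B) = (2/15) / (4/15) = 1/2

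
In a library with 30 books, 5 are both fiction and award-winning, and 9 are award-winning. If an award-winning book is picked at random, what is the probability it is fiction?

P(A ∩ B) = 5/30 = 1/6
P(B) = 9/30 = 3/10
P(A|B) = P(A ∩ B) / P(B) = (1/6) / (3/10) = 5/9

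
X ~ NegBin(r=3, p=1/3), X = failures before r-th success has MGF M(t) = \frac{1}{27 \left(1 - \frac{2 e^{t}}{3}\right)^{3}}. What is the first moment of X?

To find E[X], compute M^(1)(0):
M^(1)(t) = \frac{2 e^{t}}{27 \left(1 - \frac{2 e^{t}}{3}\right)^{4}}
M^(1)(0) = 6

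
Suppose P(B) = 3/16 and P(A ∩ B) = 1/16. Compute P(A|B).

P(A|B) = P(A ∩ B) / P(B)
= (1/16) / (3/16)
= 1/3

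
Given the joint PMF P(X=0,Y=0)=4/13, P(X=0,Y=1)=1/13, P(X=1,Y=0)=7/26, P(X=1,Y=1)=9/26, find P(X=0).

P(X=0) = P(X=0,Y=0) + P(X=0,Y=1)
= 4/13 + 1/13
= 5/13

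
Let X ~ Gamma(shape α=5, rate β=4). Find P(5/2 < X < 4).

P(5/2 < X < 4) = ∫_{5/2}^{4} f(x) dx
where f(x) = \frac{128 x^{4} e^{- 4 x}}{3}
= \frac{-10675 + 1933 e^{6}}{3 e^{16}}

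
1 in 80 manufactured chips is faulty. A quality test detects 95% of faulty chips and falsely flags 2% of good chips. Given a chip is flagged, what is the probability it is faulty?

Let D = the rare event, + = positive/flagged.
P(D) = 1/80
P(+|D) = 95/100 = 19/20
P(+|D') = 2/100 = 1/50
P(+) = P(+|D)P(D) + P(+|D')P(D')
     = \frac{19}{20} × \frac{1}{80} + \frac{1}{50} × \frac{79}{80}
     = \frac{253}{8000}
P(D|+) = P(+|D)P(D)/P(+) = \frac{95}{253}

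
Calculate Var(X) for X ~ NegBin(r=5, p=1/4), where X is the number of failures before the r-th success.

For X ~ NegBin(r=5, p=1/4), where X is the number of failures before the r-th success:
Var(X) = 60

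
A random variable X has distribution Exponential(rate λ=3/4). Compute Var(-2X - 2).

For X ~ Exponential(rate λ=3/4):
Var(X) = \frac{16}{9}
Var(-2X - 2) = (-2)² × Var(X) = 4 × \frac{16}{9} = \frac{64}{9}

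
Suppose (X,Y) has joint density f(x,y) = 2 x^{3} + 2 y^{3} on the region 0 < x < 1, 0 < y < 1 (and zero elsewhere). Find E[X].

E[X] = ∫_0^1 ∫_0^1 x × f(x,y) dy dx
= ∫_0^1 ∫_0^1 x × (2 x^{3} + 2 y^{3}) dy dx
= \frac{13}{20}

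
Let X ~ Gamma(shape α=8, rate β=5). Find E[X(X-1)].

E[X(X-1)] = E[X² - X] = E[X²] - E[X]
E[X] = \frac{8}{5}
E[X²] = Var(X) + (E[X])² = \frac{8}{25} + (\frac{8}{5})² = \frac{72}{25}
E[X(X-1)] = \frac{72}{25} - \frac{8}{5} = \frac{32}{25}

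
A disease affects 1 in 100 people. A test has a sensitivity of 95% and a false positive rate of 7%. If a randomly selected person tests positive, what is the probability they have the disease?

Let D = the rare event, + = positive/flagged.
P(D) = 1/100
P(+|D) = 95/100 = 19/20
P(+|D') = 7/100
P(+) = P(+|D)P(D) + P(+|D')P(D')
     = \frac{19}{20} × \frac{1}{100} + \frac{7}{100} × \frac{99}{100}
     = \frac{197}{2500}
P(D|+) = P(+|D)P(D)/P(+) = \frac{95}{788}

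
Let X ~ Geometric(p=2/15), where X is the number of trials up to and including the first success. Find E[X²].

Using the identity E[X²] = Var(X) + (E[X])²:
E[X] = \frac{15}{2}
Var(X) = \frac{195}{4}
E[X²] = \frac{195}{4} + (\frac{15}{2})²
= 105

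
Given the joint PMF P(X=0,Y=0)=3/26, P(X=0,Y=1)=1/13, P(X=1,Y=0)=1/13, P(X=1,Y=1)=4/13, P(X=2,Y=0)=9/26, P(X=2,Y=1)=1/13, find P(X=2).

P(X=2) = P(X=2,Y=0) + P(X=2,Y=1)
= 9/26 + 1/13
= 11/26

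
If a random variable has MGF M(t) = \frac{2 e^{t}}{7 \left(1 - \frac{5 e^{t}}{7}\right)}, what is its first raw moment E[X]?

To find E[X], compute M^(1)(0):
M^(1)(t) = \frac{2 e^{t}}{7 \left(1 - \frac{5 e^{t}}{7}\right)} + \frac{10 e^{2 t}}{49 \left(1 - \frac{5 e^{t}}{7}\right)^{2}}
M^(1)(0) = \frac{7}{2}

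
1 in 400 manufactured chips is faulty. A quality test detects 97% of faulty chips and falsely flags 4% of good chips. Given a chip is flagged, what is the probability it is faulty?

Let D = the rare event, + = positive/flagged.
P(D) = 1/400
P(+|D) = 97/100
P(+|D') = 4/100 = 1/25
P(+) = P(+|D)P(D) + P(+|D')P(D')
     = \frac{97}{100} × \frac{1}{400} + \frac{1}{25} × \frac{399}{400}
     = \frac{1693}{40000}
P(D|+) = P(+|D)P(D)/P(+) = \frac{97}{1693}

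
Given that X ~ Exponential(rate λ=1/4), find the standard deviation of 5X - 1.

For X ~ Exponential(rate λ=1/4):
Var(X) = 16
SD(X) = √(Var(X)) = √(16) = 4
SD(5X - 1) = |5| × SD(X) = 5 × 4 = 20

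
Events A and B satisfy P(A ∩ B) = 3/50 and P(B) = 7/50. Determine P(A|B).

P(A|B) = P(A ∩ B) / P(B)
= (3/50) / (7/50)
= 3/7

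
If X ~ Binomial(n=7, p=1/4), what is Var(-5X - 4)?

For X ~ Binomial(n=7, p=1/4):
Var(X) = \frac{21}{16}
Var(-5X - 4) = (-5)² × Var(X) = 25 × \frac{21}{16} = \frac{525}{16}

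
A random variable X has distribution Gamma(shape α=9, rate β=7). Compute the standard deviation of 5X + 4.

For X ~ Gamma(shape α=9, rate β=7):
Var(X) = \frac{9}{49}
SD(X) = √(Var(X)) = √(\frac{9}{49}) = \frac{3}{7}
SD(5X + 4) = |5| × SD(X) = 5 × \frac{3}{7} = \frac{15}{7}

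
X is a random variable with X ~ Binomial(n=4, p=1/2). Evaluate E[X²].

Using the identity E[X²] = Var(X) + (E[X])²:
E[X] = 2
Var(X) = 1
E[X²] = 1 + (2)²
= 5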